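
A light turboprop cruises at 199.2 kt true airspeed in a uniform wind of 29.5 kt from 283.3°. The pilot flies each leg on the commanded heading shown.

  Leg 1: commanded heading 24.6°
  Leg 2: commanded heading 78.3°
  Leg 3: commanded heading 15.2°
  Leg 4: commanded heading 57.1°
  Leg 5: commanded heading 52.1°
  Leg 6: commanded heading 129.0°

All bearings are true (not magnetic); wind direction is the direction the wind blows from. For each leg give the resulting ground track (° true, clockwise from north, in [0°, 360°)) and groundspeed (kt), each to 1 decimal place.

Leg 1: heading 24.6°; drift +8.0° → track 32.6°, groundspeed 207.0 kt
Leg 2: heading 78.3°; drift +3.2° → track 81.5°, groundspeed 226.3 kt
Leg 3: heading 15.2°; drift +8.4° → track 23.6°, groundspeed 202.3 kt
Leg 4: heading 57.1°; drift +5.5° → track 62.6°, groundspeed 220.6 kt
Leg 5: heading 52.1°; drift +6.0° → track 58.1°, groundspeed 218.9 kt
Leg 6: heading 129.0°; drift -3.2° → track 125.8°, groundspeed 226.1 kt

Leg 1: track=32.6°, groundspeed=207.0 kt
Leg 2: track=81.5°, groundspeed=226.3 kt
Leg 3: track=23.6°, groundspeed=202.3 kt
Leg 4: track=62.6°, groundspeed=220.6 kt
Leg 5: track=58.1°, groundspeed=218.9 kt
Leg 6: track=125.8°, groundspeed=226.1 kt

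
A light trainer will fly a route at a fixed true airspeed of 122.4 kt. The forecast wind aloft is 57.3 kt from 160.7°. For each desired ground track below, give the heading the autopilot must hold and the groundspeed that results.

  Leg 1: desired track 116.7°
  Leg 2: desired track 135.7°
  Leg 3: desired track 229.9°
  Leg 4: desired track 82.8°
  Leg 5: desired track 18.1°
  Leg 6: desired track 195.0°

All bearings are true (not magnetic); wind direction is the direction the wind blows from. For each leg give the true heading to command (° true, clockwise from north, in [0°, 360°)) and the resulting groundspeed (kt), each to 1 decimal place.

Leg 1: heading=135.7°, groundspeed=74.5 kt
Leg 2: heading=147.1°, groundspeed=68.0 kt
Leg 3: heading=203.9°, groundspeed=89.7 kt
Leg 4: heading=110.0°, groundspeed=96.8 kt
Leg 5: heading=34.6°, groundspeed=162.9 kt
Leg 6: heading=179.7°, groundspeed=70.7 kt

Leg 1: desired track 116.7°; wind correction +19.0° → command heading 135.7°, groundspeed 74.5 kt
Leg 2: desired track 135.7°; wind correction +11.4° → command heading 147.1°, groundspeed 68.0 kt
Leg 3: desired track 229.9°; wind correction -26.0° → command heading 203.9°, groundspeed 89.7 kt
Leg 4: desired track 82.8°; wind correction +27.2° → command heading 110.0°, groundspeed 96.8 kt
Leg 5: desired track 18.1°; wind correction +16.5° → command heading 34.6°, groundspeed 162.9 kt
Leg 6: desired track 195.0°; wind correction -15.3° → command heading 179.7°, groundspeed 70.7 kt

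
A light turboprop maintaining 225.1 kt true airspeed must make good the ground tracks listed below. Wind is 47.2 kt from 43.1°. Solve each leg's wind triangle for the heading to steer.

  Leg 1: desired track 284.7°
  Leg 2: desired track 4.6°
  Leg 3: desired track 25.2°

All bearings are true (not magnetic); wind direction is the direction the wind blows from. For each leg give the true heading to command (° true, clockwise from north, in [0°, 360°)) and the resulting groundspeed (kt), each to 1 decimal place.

Leg 1: heading=295.3°, groundspeed=243.7 kt
Leg 2: heading=12.1°, groundspeed=186.2 kt
Leg 3: heading=28.9°, groundspeed=179.7 kt

Leg 1: desired track 284.7°; wind correction +10.6° → command heading 295.3°, groundspeed 243.7 kt
Leg 2: desired track 4.6°; wind correction +7.5° → command heading 12.1°, groundspeed 186.2 kt
Leg 3: desired track 25.2°; wind correction +3.7° → command heading 28.9°, groundspeed 179.7 kt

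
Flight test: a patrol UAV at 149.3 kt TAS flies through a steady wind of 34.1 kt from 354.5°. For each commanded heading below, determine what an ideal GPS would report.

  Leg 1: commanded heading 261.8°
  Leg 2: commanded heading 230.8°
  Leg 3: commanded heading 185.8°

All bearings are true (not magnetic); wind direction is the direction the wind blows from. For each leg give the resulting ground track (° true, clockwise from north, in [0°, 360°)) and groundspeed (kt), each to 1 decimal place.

Leg 1: track=249.1°, groundspeed=154.7 kt
Leg 2: track=221.2°, groundspeed=170.6 kt
Leg 3: track=183.7°, groundspeed=182.9 kt

Leg 1: heading 261.8°; drift -12.7° → track 249.1°, groundspeed 154.7 kt
Leg 2: heading 230.8°; drift -9.6° → track 221.2°, groundspeed 170.6 kt
Leg 3: heading 185.8°; drift -2.1° → track 183.7°, groundspeed 182.9 kt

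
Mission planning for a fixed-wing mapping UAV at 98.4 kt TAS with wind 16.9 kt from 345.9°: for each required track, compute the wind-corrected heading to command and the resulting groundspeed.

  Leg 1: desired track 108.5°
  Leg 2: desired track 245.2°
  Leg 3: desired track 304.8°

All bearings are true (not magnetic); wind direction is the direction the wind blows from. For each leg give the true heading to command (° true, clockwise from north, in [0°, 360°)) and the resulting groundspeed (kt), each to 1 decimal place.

Leg 1: heading=100.2°, groundspeed=106.5 kt
Leg 2: heading=254.9°, groundspeed=100.1 kt
Leg 3: heading=311.3°, groundspeed=85.0 kt

Leg 1: desired track 108.5°; wind correction -8.3° → command heading 100.2°, groundspeed 106.5 kt
Leg 2: desired track 245.2°; wind correction +9.7° → command heading 254.9°, groundspeed 100.1 kt
Leg 3: desired track 304.8°; wind correction +6.5° → command heading 311.3°, groundspeed 85.0 kt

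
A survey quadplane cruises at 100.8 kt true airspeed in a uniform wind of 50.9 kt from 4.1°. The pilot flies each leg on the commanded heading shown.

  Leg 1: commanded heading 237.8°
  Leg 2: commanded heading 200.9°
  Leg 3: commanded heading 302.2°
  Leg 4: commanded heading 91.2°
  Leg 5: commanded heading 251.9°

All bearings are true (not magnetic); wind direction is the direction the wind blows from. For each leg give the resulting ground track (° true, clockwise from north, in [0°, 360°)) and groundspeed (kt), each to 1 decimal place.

Leg 1: track=220.4°, groundspeed=137.2 kt
Leg 2: track=195.3°, groundspeed=150.2 kt
Leg 3: track=271.9°, groundspeed=89.0 kt
Leg 4: track=118.6°, groundspeed=110.6 kt
Leg 5: track=230.5°, groundspeed=129.0 kt

Leg 1: heading 237.8°; drift -17.4° → track 220.4°, groundspeed 137.2 kt
Leg 2: heading 200.9°; drift -5.6° → track 195.3°, groundspeed 150.2 kt
Leg 3: heading 302.2°; drift -30.3° → track 271.9°, groundspeed 89.0 kt
Leg 4: heading 91.2°; drift +27.4° → track 118.6°, groundspeed 110.6 kt
Leg 5: heading 251.9°; drift -21.4° → track 230.5°, groundspeed 129.0 kt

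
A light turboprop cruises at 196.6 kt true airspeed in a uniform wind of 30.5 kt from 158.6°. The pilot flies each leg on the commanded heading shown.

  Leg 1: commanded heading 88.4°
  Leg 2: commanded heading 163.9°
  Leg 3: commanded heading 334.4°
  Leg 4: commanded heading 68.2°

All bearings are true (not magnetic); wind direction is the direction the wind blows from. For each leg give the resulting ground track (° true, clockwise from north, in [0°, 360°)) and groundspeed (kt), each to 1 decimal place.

Leg 1: heading 88.4°; drift -8.8° → track 79.6°, groundspeed 188.5 kt
Leg 2: heading 163.9°; drift +1.0° → track 164.9°, groundspeed 166.3 kt
Leg 3: heading 334.4°; drift +0.6° → track 335.0°, groundspeed 227.0 kt
Leg 4: heading 68.2°; drift -8.8° → track 59.4°, groundspeed 199.2 kt

Leg 1: track=79.6°, groundspeed=188.5 kt
Leg 2: track=164.9°, groundspeed=166.3 kt
Leg 3: track=335.0°, groundspeed=227.0 kt
Leg 4: track=59.4°, groundspeed=199.2 kt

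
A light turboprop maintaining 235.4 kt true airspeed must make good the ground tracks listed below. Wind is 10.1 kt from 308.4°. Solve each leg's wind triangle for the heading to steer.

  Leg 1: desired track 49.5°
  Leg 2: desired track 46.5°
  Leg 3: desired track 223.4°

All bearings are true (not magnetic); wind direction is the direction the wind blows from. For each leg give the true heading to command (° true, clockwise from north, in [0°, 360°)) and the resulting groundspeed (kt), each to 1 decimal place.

Leg 1: desired track 49.5°; wind correction -2.4° → command heading 47.1°, groundspeed 237.1 kt
Leg 2: desired track 46.5°; wind correction -2.4° → command heading 44.1°, groundspeed 236.6 kt
Leg 3: desired track 223.4°; wind correction +2.4° → command heading 225.8°, groundspeed 234.3 kt

Leg 1: heading=47.1°, groundspeed=237.1 kt
Leg 2: heading=44.1°, groundspeed=236.6 kt
Leg 3: heading=225.8°, groundspeed=234.3 kt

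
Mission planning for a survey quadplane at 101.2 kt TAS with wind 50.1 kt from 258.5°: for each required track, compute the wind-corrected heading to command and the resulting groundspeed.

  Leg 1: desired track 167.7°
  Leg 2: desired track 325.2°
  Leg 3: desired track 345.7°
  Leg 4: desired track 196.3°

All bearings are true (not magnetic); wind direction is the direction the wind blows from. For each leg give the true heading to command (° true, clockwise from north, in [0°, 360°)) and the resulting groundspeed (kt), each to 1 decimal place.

Leg 1: heading=197.4°, groundspeed=88.6 kt
Leg 2: heading=298.2°, groundspeed=70.3 kt
Leg 3: heading=316.1°, groundspeed=85.5 kt
Leg 4: heading=222.3°, groundspeed=67.6 kt

Leg 1: desired track 167.7°; wind correction +29.7° → command heading 197.4°, groundspeed 88.6 kt
Leg 2: desired track 325.2°; wind correction -27.0° → command heading 298.2°, groundspeed 70.3 kt
Leg 3: desired track 345.7°; wind correction -29.6° → command heading 316.1°, groundspeed 85.5 kt
Leg 4: desired track 196.3°; wind correction +26.0° → command heading 222.3°, groundspeed 67.6 kt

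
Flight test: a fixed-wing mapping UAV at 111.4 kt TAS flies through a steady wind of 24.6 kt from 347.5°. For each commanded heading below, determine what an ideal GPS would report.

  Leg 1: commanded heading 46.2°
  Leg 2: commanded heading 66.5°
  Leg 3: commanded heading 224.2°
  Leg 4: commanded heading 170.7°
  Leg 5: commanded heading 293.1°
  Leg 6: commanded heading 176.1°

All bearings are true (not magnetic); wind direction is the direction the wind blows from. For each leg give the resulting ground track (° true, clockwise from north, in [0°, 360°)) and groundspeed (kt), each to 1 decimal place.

Leg 1: heading 46.2°; drift +12.0° → track 58.2°, groundspeed 100.8 kt
Leg 2: heading 66.5°; drift +12.8° → track 79.3°, groundspeed 109.4 kt
Leg 3: heading 224.2°; drift -9.3° → track 214.9°, groundspeed 126.6 kt
Leg 4: heading 170.7°; drift -0.6° → track 170.1°, groundspeed 136.0 kt
Leg 5: heading 293.1°; drift -11.6° → track 281.5°, groundspeed 99.1 kt
Leg 6: heading 176.1°; drift -1.6° → track 174.5°, groundspeed 135.8 kt

Leg 1: track=58.2°, groundspeed=100.8 kt
Leg 2: track=79.3°, groundspeed=109.4 kt
Leg 3: track=214.9°, groundspeed=126.6 kt
Leg 4: track=170.1°, groundspeed=136.0 kt
Leg 5: track=281.5°, groundspeed=99.1 kt
Leg 6: track=174.5°, groundspeed=135.8 kt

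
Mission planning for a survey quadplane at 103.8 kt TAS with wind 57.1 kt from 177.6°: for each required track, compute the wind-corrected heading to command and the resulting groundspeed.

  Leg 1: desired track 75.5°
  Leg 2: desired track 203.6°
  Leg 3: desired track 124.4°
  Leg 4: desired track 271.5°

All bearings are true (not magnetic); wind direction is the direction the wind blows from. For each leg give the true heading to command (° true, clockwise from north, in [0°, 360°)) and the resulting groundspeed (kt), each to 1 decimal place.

Leg 1: heading=108.0°, groundspeed=99.5 kt
Leg 2: heading=189.6°, groundspeed=49.4 kt
Leg 3: heading=150.5°, groundspeed=59.0 kt
Leg 4: heading=238.2°, groundspeed=90.7 kt

Leg 1: desired track 75.5°; wind correction +32.5° → command heading 108.0°, groundspeed 99.5 kt
Leg 2: desired track 203.6°; wind correction -14.0° → command heading 189.6°, groundspeed 49.4 kt
Leg 3: desired track 124.4°; wind correction +26.1° → command heading 150.5°, groundspeed 59.0 kt
Leg 4: desired track 271.5°; wind correction -33.3° → command heading 238.2°, groundspeed 90.7 kt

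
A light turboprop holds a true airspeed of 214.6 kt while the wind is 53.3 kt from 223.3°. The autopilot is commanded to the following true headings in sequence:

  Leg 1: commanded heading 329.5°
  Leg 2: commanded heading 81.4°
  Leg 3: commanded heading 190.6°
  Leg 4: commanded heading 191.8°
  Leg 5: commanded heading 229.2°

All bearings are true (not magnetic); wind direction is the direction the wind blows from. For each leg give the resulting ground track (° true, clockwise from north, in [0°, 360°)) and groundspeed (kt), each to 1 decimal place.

Leg 1: track=342.1°, groundspeed=235.1 kt
Leg 2: track=74.1°, groundspeed=258.6 kt
Leg 3: track=181.0°, groundspeed=172.2 kt
Leg 4: track=182.5°, groundspeed=171.4 kt
Leg 5: track=231.1°, groundspeed=161.7 kt

Leg 1: heading 329.5°; drift +12.6° → track 342.1°, groundspeed 235.1 kt
Leg 2: heading 81.4°; drift -7.3° → track 74.1°, groundspeed 258.6 kt
Leg 3: heading 190.6°; drift -9.6° → track 181.0°, groundspeed 172.2 kt
Leg 4: heading 191.8°; drift -9.3° → track 182.5°, groundspeed 171.4 kt
Leg 5: heading 229.2°; drift +1.9° → track 231.1°, groundspeed 161.7 kt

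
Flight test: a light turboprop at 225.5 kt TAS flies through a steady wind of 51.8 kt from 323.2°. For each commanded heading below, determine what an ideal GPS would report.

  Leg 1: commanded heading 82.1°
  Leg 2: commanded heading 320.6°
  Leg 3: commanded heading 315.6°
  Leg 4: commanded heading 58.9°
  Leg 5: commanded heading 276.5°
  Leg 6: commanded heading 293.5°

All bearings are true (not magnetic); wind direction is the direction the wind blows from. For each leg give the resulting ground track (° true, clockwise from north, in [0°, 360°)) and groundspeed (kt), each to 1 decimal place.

Leg 1: heading 82.1°; drift +10.3° → track 92.4°, groundspeed 254.6 kt
Leg 2: heading 320.6°; drift -0.8° → track 319.8°, groundspeed 173.8 kt
Leg 3: heading 315.6°; drift -2.3° → track 313.3°, groundspeed 174.3 kt
Leg 4: heading 58.9°; drift +12.6° → track 71.5°, groundspeed 236.3 kt
Leg 5: heading 276.5°; drift -11.2° → track 265.3°, groundspeed 193.7 kt
Leg 6: heading 293.5°; drift -8.1° → track 285.4°, groundspeed 182.3 kt

Leg 1: track=92.4°, groundspeed=254.6 kt
Leg 2: track=319.8°, groundspeed=173.8 kt
Leg 3: track=313.3°, groundspeed=174.3 kt
Leg 4: track=71.5°, groundspeed=236.3 kt
Leg 5: track=265.3°, groundspeed=193.7 kt
Leg 6: track=285.4°, groundspeed=182.3 kt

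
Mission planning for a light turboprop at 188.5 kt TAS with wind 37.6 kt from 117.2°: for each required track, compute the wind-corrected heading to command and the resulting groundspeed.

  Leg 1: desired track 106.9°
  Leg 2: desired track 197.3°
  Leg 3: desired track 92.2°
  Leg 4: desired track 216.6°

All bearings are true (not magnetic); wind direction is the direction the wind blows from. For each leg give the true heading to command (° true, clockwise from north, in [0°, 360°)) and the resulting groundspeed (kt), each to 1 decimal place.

Leg 1: desired track 106.9°; wind correction +2.0° → command heading 108.9°, groundspeed 151.4 kt
Leg 2: desired track 197.3°; wind correction -11.3° → command heading 186.0°, groundspeed 178.4 kt
Leg 3: desired track 92.2°; wind correction +4.8° → command heading 97.0°, groundspeed 153.8 kt
Leg 4: desired track 216.6°; wind correction -11.3° → command heading 205.3°, groundspeed 191.0 kt

Leg 1: heading=108.9°, groundspeed=151.4 kt
Leg 2: heading=186.0°, groundspeed=178.4 kt
Leg 3: heading=97.0°, groundspeed=153.8 kt
Leg 4: heading=205.3°, groundspeed=191.0 kt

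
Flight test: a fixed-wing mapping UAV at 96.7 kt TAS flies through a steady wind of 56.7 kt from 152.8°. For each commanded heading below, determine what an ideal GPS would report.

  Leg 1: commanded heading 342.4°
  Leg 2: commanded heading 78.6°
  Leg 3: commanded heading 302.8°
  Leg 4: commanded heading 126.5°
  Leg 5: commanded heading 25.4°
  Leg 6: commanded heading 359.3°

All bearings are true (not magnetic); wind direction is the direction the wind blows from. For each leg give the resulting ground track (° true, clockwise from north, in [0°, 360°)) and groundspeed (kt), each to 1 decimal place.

Leg 1: track=338.9°, groundspeed=152.9 kt
Leg 2: track=44.7°, groundspeed=97.9 kt
Leg 3: track=313.8°, groundspeed=148.5 kt
Leg 4: track=97.8°, groundspeed=52.3 kt
Leg 5: track=6.4°, groundspeed=138.7 kt
Leg 6: track=349.6°, groundspeed=149.6 kt

Leg 1: heading 342.4°; drift -3.5° → track 338.9°, groundspeed 152.9 kt
Leg 2: heading 78.6°; drift -33.9° → track 44.7°, groundspeed 97.9 kt
Leg 3: heading 302.8°; drift +11.0° → track 313.8°, groundspeed 148.5 kt
Leg 4: heading 126.5°; drift -28.7° → track 97.8°, groundspeed 52.3 kt
Leg 5: heading 25.4°; drift -19.0° → track 6.4°, groundspeed 138.7 kt
Leg 6: heading 359.3°; drift -9.7° → track 349.6°, groundspeed 149.6 kt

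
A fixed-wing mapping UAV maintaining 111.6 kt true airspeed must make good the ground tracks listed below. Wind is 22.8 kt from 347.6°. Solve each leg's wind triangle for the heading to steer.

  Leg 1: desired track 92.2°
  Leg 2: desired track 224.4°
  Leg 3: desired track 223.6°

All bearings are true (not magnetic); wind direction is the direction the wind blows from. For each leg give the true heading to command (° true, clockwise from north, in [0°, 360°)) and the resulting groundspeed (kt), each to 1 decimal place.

Leg 1: desired track 92.2°; wind correction -11.4° → command heading 80.8°, groundspeed 115.1 kt
Leg 2: desired track 224.4°; wind correction +9.8° → command heading 234.2°, groundspeed 122.4 kt
Leg 3: desired track 223.6°; wind correction +9.8° → command heading 233.4°, groundspeed 122.7 kt

Leg 1: heading=80.8°, groundspeed=115.1 kt
Leg 2: heading=234.2°, groundspeed=122.4 kt
Leg 3: heading=233.4°, groundspeed=122.7 kt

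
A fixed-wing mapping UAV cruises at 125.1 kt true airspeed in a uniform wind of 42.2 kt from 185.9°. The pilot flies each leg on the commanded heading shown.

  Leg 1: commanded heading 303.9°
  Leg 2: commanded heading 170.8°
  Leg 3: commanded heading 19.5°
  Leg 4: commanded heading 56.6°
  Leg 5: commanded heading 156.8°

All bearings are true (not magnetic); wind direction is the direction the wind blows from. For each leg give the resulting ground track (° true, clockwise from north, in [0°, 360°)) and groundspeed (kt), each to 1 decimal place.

Leg 1: track=318.3°, groundspeed=149.6 kt
Leg 2: track=163.4°, groundspeed=85.1 kt
Leg 3: track=16.1°, groundspeed=166.4 kt
Leg 4: track=44.5°, groundspeed=155.3 kt
Leg 5: track=143.7°, groundspeed=90.6 kt

Leg 1: heading 303.9°; drift +14.4° → track 318.3°, groundspeed 149.6 kt
Leg 2: heading 170.8°; drift -7.4° → track 163.4°, groundspeed 85.1 kt
Leg 3: heading 19.5°; drift -3.4° → track 16.1°, groundspeed 166.4 kt
Leg 4: heading 56.6°; drift -12.1° → track 44.5°, groundspeed 155.3 kt
Leg 5: heading 156.8°; drift -13.1° → track 143.7°, groundspeed 90.6 kt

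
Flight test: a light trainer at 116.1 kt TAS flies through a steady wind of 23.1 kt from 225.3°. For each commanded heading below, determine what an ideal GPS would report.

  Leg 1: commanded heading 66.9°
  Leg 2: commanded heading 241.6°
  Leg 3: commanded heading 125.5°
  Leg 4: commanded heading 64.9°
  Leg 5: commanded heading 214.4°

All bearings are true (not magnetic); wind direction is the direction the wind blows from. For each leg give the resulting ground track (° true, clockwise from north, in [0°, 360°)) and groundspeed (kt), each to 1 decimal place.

Leg 1: track=63.4°, groundspeed=137.8 kt
Leg 2: track=245.5°, groundspeed=94.2 kt
Leg 3: track=114.8°, groundspeed=122.2 kt
Leg 4: track=61.7°, groundspeed=138.1 kt
Leg 5: track=211.7°, groundspeed=93.5 kt

Leg 1: heading 66.9°; drift -3.5° → track 63.4°, groundspeed 137.8 kt
Leg 2: heading 241.6°; drift +3.9° → track 245.5°, groundspeed 94.2 kt
Leg 3: heading 125.5°; drift -10.7° → track 114.8°, groundspeed 122.2 kt
Leg 4: heading 64.9°; drift -3.2° → track 61.7°, groundspeed 138.1 kt
Leg 5: heading 214.4°; drift -2.7° → track 211.7°, groundspeed 93.5 kt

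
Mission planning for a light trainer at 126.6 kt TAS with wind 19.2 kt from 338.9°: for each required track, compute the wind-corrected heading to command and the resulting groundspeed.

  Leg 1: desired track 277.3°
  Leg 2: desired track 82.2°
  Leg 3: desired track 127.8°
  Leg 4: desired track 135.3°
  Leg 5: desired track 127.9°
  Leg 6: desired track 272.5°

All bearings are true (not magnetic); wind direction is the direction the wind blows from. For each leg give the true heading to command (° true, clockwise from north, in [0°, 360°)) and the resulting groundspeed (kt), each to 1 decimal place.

Leg 1: heading=285.0°, groundspeed=116.3 kt
Leg 2: heading=73.7°, groundspeed=129.6 kt
Leg 3: heading=123.3°, groundspeed=142.7 kt
Leg 4: heading=131.8°, groundspeed=144.0 kt
Leg 5: heading=123.4°, groundspeed=142.7 kt
Leg 6: heading=280.5°, groundspeed=117.7 kt

Leg 1: desired track 277.3°; wind correction +7.7° → command heading 285.0°, groundspeed 116.3 kt
Leg 2: desired track 82.2°; wind correction -8.5° → command heading 73.7°, groundspeed 129.6 kt
Leg 3: desired track 127.8°; wind correction -4.5° → command heading 123.3°, groundspeed 142.7 kt
Leg 4: desired track 135.3°; wind correction -3.5° → command heading 131.8°, groundspeed 144.0 kt
Leg 5: desired track 127.9°; wind correction -4.5° → command heading 123.4°, groundspeed 142.7 kt
Leg 6: desired track 272.5°; wind correction +8.0° → command heading 280.5°, groundspeed 117.7 kt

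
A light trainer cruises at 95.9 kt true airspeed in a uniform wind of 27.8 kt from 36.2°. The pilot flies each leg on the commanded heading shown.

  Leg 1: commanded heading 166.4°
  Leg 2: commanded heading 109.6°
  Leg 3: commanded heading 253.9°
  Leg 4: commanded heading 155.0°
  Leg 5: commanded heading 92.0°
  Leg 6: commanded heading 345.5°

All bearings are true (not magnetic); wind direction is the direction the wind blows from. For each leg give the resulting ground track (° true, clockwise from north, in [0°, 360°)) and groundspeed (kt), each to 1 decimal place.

Leg 1: heading 166.4°; drift +10.6° → track 177.0°, groundspeed 115.8 kt
Leg 2: heading 109.6°; drift +16.9° → track 126.5°, groundspeed 91.9 kt
Leg 3: heading 253.9°; drift -8.2° → track 245.7°, groundspeed 119.1 kt
Leg 4: heading 155.0°; drift +12.6° → track 167.6°, groundspeed 112.0 kt
Leg 5: heading 92.0°; drift +16.0° → track 108.0°, groundspeed 83.5 kt
Leg 6: heading 345.5°; drift -15.4° → track 330.1°, groundspeed 81.2 kt

Leg 1: track=177.0°, groundspeed=115.8 kt
Leg 2: track=126.5°, groundspeed=91.9 kt
Leg 3: track=245.7°, groundspeed=119.1 kt
Leg 4: track=167.6°, groundspeed=112.0 kt
Leg 5: track=108.0°, groundspeed=83.5 kt
Leg 6: track=330.1°, groundspeed=81.2 kt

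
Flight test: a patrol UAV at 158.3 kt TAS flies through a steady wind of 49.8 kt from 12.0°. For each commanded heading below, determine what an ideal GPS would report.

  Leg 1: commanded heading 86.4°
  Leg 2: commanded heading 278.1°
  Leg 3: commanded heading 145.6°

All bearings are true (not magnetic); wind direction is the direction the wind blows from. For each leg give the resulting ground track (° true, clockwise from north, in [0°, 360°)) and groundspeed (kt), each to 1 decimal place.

Leg 1: track=104.7°, groundspeed=152.6 kt
Leg 2: track=261.0°, groundspeed=169.1 kt
Leg 3: track=156.2°, groundspeed=196.0 kt

Leg 1: heading 86.4°; drift +18.3° → track 104.7°, groundspeed 152.6 kt
Leg 2: heading 278.1°; drift -17.1° → track 261.0°, groundspeed 169.1 kt
Leg 3: heading 145.6°; drift +10.6° → track 156.2°, groundspeed 196.0 kt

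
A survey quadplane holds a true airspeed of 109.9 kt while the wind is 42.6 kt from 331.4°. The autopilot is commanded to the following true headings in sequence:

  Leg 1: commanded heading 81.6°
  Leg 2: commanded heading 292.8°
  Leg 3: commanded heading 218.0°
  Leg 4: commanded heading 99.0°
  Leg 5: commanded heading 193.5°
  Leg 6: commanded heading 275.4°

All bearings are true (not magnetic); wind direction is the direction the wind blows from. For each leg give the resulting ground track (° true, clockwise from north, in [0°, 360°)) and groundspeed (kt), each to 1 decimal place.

Leg 1: heading 81.6°; drift +17.8° → track 99.4°, groundspeed 130.9 kt
Leg 2: heading 292.8°; drift -19.1° → track 273.7°, groundspeed 81.1 kt
Leg 3: heading 218.0°; drift -17.1° → track 200.9°, groundspeed 132.7 kt
Leg 4: heading 99.0°; drift +13.9° → track 112.9°, groundspeed 140.0 kt
Leg 5: heading 193.5°; drift -11.4° → track 182.1°, groundspeed 144.4 kt
Leg 6: heading 275.4°; drift -22.3° → track 253.1°, groundspeed 93.0 kt

Leg 1: track=99.4°, groundspeed=130.9 kt
Leg 2: track=273.7°, groundspeed=81.1 kt
Leg 3: track=200.9°, groundspeed=132.7 kt
Leg 4: track=112.9°, groundspeed=140.0 kt
Leg 5: track=182.1°, groundspeed=144.4 kt
Leg 6: track=253.1°, groundspeed=93.0 kt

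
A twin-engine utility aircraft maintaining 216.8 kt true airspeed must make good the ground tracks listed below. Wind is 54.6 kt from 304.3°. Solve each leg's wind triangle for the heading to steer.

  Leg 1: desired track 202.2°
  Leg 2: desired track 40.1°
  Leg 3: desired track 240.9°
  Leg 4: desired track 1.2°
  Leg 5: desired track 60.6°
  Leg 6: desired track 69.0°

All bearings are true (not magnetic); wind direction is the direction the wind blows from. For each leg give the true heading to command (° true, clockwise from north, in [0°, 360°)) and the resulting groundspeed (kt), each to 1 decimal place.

Leg 1: heading=216.5°, groundspeed=221.6 kt
Leg 2: heading=25.6°, groundspeed=215.4 kt
Leg 3: heading=253.9°, groundspeed=186.8 kt
Leg 4: heading=349.0°, groundspeed=182.1 kt
Leg 5: heading=47.6°, groundspeed=235.4 kt
Leg 6: heading=57.1°, groundspeed=243.2 kt

Leg 1: desired track 202.2°; wind correction +14.3° → command heading 216.5°, groundspeed 221.6 kt
Leg 2: desired track 40.1°; wind correction -14.5° → command heading 25.6°, groundspeed 215.4 kt
Leg 3: desired track 240.9°; wind correction +13.0° → command heading 253.9°, groundspeed 186.8 kt
Leg 4: desired track 1.2°; wind correction -12.2° → command heading 349.0°, groundspeed 182.1 kt
Leg 5: desired track 60.6°; wind correction -13.0° → command heading 47.6°, groundspeed 235.4 kt
Leg 6: desired track 69.0°; wind correction -11.9° → command heading 57.1°, groundspeed 243.2 kt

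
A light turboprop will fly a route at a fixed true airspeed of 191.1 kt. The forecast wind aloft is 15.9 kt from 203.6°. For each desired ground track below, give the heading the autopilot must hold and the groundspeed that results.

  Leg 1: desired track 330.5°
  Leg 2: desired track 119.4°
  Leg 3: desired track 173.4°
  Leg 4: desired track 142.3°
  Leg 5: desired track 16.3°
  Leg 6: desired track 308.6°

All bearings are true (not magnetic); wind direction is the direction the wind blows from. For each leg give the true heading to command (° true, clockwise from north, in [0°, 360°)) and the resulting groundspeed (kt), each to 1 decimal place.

Leg 1: heading=326.7°, groundspeed=200.2 kt
Leg 2: heading=124.1°, groundspeed=188.8 kt
Leg 3: heading=175.8°, groundspeed=177.2 kt
Leg 4: heading=146.5°, groundspeed=183.0 kt
Leg 5: heading=15.7°, groundspeed=206.9 kt
Leg 6: heading=304.0°, groundspeed=194.6 kt

Leg 1: desired track 330.5°; wind correction -3.8° → command heading 326.7°, groundspeed 200.2 kt
Leg 2: desired track 119.4°; wind correction +4.7° → command heading 124.1°, groundspeed 188.8 kt
Leg 3: desired track 173.4°; wind correction +2.4° → command heading 175.8°, groundspeed 177.2 kt
Leg 4: desired track 142.3°; wind correction +4.2° → command heading 146.5°, groundspeed 183.0 kt
Leg 5: desired track 16.3°; wind correction -0.6° → command heading 15.7°, groundspeed 206.9 kt
Leg 6: desired track 308.6°; wind correction -4.6° → command heading 304.0°, groundspeed 194.6 kt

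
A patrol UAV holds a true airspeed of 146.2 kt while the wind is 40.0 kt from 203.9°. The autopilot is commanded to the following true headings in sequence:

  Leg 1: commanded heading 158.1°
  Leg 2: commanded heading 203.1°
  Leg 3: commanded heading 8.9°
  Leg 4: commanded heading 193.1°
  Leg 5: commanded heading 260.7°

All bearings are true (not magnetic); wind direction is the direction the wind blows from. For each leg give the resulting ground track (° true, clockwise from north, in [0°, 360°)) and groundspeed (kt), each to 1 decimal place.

Leg 1: track=144.5°, groundspeed=121.7 kt
Leg 2: track=202.8°, groundspeed=106.2 kt
Leg 3: track=12.1°, groundspeed=185.1 kt
Leg 4: track=189.1°, groundspeed=107.2 kt
Leg 5: track=275.8°, groundspeed=128.7 kt

Leg 1: heading 158.1°; drift -13.6° → track 144.5°, groundspeed 121.7 kt
Leg 2: heading 203.1°; drift -0.3° → track 202.8°, groundspeed 106.2 kt
Leg 3: heading 8.9°; drift +3.2° → track 12.1°, groundspeed 185.1 kt
Leg 4: heading 193.1°; drift -4.0° → track 189.1°, groundspeed 107.2 kt
Leg 5: heading 260.7°; drift +15.1° → track 275.8°, groundspeed 128.7 kt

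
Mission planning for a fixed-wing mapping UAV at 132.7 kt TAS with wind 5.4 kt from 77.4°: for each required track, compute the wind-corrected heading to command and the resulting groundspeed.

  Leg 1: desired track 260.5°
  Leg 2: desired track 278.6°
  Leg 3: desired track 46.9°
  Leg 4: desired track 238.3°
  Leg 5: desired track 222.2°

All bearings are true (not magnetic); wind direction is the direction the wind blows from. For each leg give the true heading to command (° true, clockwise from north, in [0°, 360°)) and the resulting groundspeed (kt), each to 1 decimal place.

Leg 1: desired track 260.5°; wind correction +0.1° → command heading 260.6°, groundspeed 138.1 kt
Leg 2: desired track 278.6°; wind correction +0.8° → command heading 279.4°, groundspeed 137.7 kt
Leg 3: desired track 46.9°; wind correction +1.2° → command heading 48.1°, groundspeed 128.0 kt
Leg 4: desired track 238.3°; wind correction -0.8° → command heading 237.5°, groundspeed 137.8 kt
Leg 5: desired track 222.2°; wind correction -1.3° → command heading 220.9°, groundspeed 137.1 kt

Leg 1: heading=260.6°, groundspeed=138.1 kt
Leg 2: heading=279.4°, groundspeed=137.7 kt
Leg 3: heading=48.1°, groundspeed=128.0 kt
Leg 4: heading=237.5°, groundspeed=137.8 kt
Leg 5: heading=220.9°, groundspeed=137.1 kt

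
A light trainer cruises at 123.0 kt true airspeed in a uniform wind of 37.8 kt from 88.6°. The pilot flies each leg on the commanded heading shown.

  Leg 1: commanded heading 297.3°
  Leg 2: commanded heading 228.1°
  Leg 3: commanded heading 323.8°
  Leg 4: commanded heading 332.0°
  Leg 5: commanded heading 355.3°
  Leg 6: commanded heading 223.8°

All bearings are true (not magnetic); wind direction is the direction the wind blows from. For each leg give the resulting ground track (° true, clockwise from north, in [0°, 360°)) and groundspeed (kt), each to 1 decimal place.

Leg 1: heading 297.3°; drift -6.6° → track 290.7°, groundspeed 157.2 kt
Leg 2: heading 228.1°; drift +9.2° → track 237.3°, groundspeed 153.7 kt
Leg 3: heading 323.8°; drift -12.1° → track 311.7°, groundspeed 147.9 kt
Leg 4: heading 332.0°; drift -13.6° → track 318.4°, groundspeed 143.9 kt
Leg 5: heading 355.3°; drift -16.8° → track 338.5°, groundspeed 130.7 kt
Leg 6: heading 223.8°; drift +10.1° → track 233.9°, groundspeed 152.2 kt

Leg 1: track=290.7°, groundspeed=157.2 kt
Leg 2: track=237.3°, groundspeed=153.7 kt
Leg 3: track=311.7°, groundspeed=147.9 kt
Leg 4: track=318.4°, groundspeed=143.9 kt
Leg 5: track=338.5°, groundspeed=130.7 kt
Leg 6: track=233.9°, groundspeed=152.2 kt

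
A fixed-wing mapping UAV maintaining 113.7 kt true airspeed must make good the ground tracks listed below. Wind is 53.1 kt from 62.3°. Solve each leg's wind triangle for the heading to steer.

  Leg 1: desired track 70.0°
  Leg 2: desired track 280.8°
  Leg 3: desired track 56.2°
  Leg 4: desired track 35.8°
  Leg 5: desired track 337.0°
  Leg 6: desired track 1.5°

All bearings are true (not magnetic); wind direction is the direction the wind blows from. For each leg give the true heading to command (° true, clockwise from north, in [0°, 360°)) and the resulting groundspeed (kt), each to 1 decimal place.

Leg 1: heading=66.4°, groundspeed=60.9 kt
Leg 2: heading=297.7°, groundspeed=150.3 kt
Leg 3: heading=59.0°, groundspeed=60.8 kt
Leg 4: heading=47.8°, groundspeed=63.7 kt
Leg 5: heading=4.7°, groundspeed=96.3 kt
Leg 6: heading=25.6°, groundspeed=77.9 kt

Leg 1: desired track 70.0°; wind correction -3.6° → command heading 66.4°, groundspeed 60.9 kt
Leg 2: desired track 280.8°; wind correction +16.9° → command heading 297.7°, groundspeed 150.3 kt
Leg 3: desired track 56.2°; wind correction +2.8° → command heading 59.0°, groundspeed 60.8 kt
Leg 4: desired track 35.8°; wind correction +12.0° → command heading 47.8°, groundspeed 63.7 kt
Leg 5: desired track 337.0°; wind correction +27.7° → command heading 4.7°, groundspeed 96.3 kt
Leg 6: desired track 1.5°; wind correction +24.1° → command heading 25.6°, groundspeed 77.9 kt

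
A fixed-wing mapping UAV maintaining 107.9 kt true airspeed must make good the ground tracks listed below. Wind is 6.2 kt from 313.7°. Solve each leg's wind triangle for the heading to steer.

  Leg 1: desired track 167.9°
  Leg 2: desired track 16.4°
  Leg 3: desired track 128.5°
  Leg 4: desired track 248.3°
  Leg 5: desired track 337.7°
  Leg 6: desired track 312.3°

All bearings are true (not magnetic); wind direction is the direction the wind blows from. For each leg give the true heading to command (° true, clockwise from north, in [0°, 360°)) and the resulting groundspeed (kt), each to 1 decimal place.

Leg 1: desired track 167.9°; wind correction +1.9° → command heading 169.8°, groundspeed 113.0 kt
Leg 2: desired track 16.4°; wind correction -2.9° → command heading 13.5°, groundspeed 104.9 kt
Leg 3: desired track 128.5°; wind correction -0.3° → command heading 128.2°, groundspeed 114.1 kt
Leg 4: desired track 248.3°; wind correction +3.0° → command heading 251.3°, groundspeed 105.2 kt
Leg 5: desired track 337.7°; wind correction -1.3° → command heading 336.4°, groundspeed 102.2 kt
Leg 6: desired track 312.3°; wind correction +0.1° → command heading 312.4°, groundspeed 101.7 kt

Leg 1: heading=169.8°, groundspeed=113.0 kt
Leg 2: heading=13.5°, groundspeed=104.9 kt
Leg 3: heading=128.2°, groundspeed=114.1 kt
Leg 4: heading=251.3°, groundspeed=105.2 kt
Leg 5: heading=336.4°, groundspeed=102.2 kt
Leg 6: heading=312.4°, groundspeed=101.7 kt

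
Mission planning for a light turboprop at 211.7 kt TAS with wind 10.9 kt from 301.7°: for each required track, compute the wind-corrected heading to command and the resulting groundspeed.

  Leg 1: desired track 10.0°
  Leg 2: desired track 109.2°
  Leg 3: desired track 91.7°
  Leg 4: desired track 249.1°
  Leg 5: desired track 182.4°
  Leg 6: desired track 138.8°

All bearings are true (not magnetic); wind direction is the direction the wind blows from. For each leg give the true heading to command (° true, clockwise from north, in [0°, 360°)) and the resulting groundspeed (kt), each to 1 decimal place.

Leg 1: desired track 10.0°; wind correction -2.7° → command heading 7.3°, groundspeed 207.4 kt
Leg 2: desired track 109.2°; wind correction -0.6° → command heading 108.6°, groundspeed 222.3 kt
Leg 3: desired track 91.7°; wind correction -1.5° → command heading 90.2°, groundspeed 221.1 kt
Leg 4: desired track 249.1°; wind correction +2.3° → command heading 251.4°, groundspeed 204.9 kt
Leg 5: desired track 182.4°; wind correction +2.6° → command heading 185.0°, groundspeed 216.8 kt
Leg 6: desired track 138.8°; wind correction +0.9° → command heading 139.7°, groundspeed 222.1 kt

Leg 1: heading=7.3°, groundspeed=207.4 kt
Leg 2: heading=108.6°, groundspeed=222.3 kt
Leg 3: heading=90.2°, groundspeed=221.1 kt
Leg 4: heading=251.4°, groundspeed=204.9 kt
Leg 5: heading=185.0°, groundspeed=216.8 kt
Leg 6: heading=139.7°, groundspeed=222.1 kt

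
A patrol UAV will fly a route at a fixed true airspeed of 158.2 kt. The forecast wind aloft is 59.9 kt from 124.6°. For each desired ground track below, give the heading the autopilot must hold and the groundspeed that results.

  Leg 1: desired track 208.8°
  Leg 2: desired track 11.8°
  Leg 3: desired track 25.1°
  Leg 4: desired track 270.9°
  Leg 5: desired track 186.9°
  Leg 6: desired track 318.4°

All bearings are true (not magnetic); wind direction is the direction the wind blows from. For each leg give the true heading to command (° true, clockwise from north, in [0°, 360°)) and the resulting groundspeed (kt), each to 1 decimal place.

Leg 1: desired track 208.8°; wind correction -22.1° → command heading 186.7°, groundspeed 140.5 kt
Leg 2: desired track 11.8°; wind correction +20.4° → command heading 32.2°, groundspeed 171.5 kt
Leg 3: desired track 25.1°; wind correction +21.9° → command heading 47.0°, groundspeed 156.6 kt
Leg 4: desired track 270.9°; wind correction -12.1° → command heading 258.8°, groundspeed 204.5 kt
Leg 5: desired track 186.9°; wind correction -19.6° → command heading 167.3°, groundspeed 121.2 kt
Leg 6: desired track 318.4°; wind correction +5.2° → command heading 323.6°, groundspeed 215.7 kt

Leg 1: heading=186.7°, groundspeed=140.5 kt
Leg 2: heading=32.2°, groundspeed=171.5 kt
Leg 3: heading=47.0°, groundspeed=156.6 kt
Leg 4: heading=258.8°, groundspeed=204.5 kt
Leg 5: heading=167.3°, groundspeed=121.2 kt
Leg 6: heading=323.6°, groundspeed=215.7 kt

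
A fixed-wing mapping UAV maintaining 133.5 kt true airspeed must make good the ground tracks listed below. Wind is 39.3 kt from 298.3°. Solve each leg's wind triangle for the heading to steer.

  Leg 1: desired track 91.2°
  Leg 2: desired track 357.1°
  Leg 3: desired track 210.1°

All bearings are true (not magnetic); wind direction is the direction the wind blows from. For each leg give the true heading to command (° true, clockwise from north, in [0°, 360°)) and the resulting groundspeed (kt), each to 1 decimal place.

Leg 1: desired track 91.2°; wind correction -7.7° → command heading 83.5°, groundspeed 167.3 kt
Leg 2: desired track 357.1°; wind correction -14.6° → command heading 342.5°, groundspeed 108.8 kt
Leg 3: desired track 210.1°; wind correction +17.1° → command heading 227.2°, groundspeed 126.4 kt

Leg 1: heading=83.5°, groundspeed=167.3 kt
Leg 2: heading=342.5°, groundspeed=108.8 kt
Leg 3: heading=227.2°, groundspeed=126.4 kt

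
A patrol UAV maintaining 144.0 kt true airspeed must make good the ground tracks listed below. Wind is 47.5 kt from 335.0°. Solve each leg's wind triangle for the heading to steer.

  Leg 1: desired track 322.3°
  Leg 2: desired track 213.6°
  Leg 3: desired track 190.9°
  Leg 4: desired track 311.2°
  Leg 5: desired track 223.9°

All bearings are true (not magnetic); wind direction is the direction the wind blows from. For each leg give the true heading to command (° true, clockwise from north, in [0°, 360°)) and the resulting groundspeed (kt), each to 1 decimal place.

Leg 1: heading=326.5°, groundspeed=97.3 kt
Leg 2: heading=230.0°, groundspeed=162.9 kt
Leg 3: heading=202.1°, groundspeed=179.8 kt
Leg 4: heading=318.8°, groundspeed=99.3 kt
Leg 5: heading=241.8°, groundspeed=154.1 kt

Leg 1: desired track 322.3°; wind correction +4.2° → command heading 326.5°, groundspeed 97.3 kt
Leg 2: desired track 213.6°; wind correction +16.4° → command heading 230.0°, groundspeed 162.9 kt
Leg 3: desired track 190.9°; wind correction +11.2° → command heading 202.1°, groundspeed 179.8 kt
Leg 4: desired track 311.2°; wind correction +7.6° → command heading 318.8°, groundspeed 99.3 kt
Leg 5: desired track 223.9°; wind correction +17.9° → command heading 241.8°, groundspeed 154.1 kt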